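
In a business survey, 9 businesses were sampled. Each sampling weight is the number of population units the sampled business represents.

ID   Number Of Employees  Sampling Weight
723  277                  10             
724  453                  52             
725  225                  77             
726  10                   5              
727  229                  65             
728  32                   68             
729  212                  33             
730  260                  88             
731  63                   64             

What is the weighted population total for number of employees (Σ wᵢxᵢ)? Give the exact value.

Weighted total = 277×10 + 453×52 + 225×77 + 10×5 + 229×65 + 32×68 + 212×33 + 260×88 + 63×64
  = 94670

94670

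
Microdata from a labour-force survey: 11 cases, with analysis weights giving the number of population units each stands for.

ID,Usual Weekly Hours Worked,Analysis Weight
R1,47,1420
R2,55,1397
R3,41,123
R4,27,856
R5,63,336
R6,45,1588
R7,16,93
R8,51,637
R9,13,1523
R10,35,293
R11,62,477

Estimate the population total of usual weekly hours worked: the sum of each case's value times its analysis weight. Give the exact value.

Weighted total = 47×1420 + 55×1397 + 41×123 + 27×856 + 63×336 + 45×1588 + 16×93 + 51×637 + 13×1523 + 35×293 + 62×477
  = 66740 + 76835 + 5043 + 23112 + 21168 + 71460 + 1488 + 32487 + 19799 + 10255 + 29574 = 357961

357961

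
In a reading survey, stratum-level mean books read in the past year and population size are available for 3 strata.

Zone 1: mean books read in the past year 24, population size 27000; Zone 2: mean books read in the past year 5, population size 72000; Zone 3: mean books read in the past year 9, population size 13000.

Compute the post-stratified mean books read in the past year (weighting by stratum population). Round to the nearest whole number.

Σ Nₕ·x̄ₕ = 24×27000 + 5×72000 + 9×13000
  = 648000 + 360000 + 117000 = 1125000
Σ Nₕ = 27000 + 72000 + 13000 = 112000
Overall mean = 1125000 / 112000 = 10.044643

10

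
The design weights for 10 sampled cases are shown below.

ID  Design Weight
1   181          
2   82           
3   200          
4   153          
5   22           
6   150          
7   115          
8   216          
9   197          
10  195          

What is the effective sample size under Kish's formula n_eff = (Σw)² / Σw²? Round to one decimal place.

Σ wᵢ = 181 + 82 + 200 + 153 + 22 + 150 + 115 + 216 + 197 + 195 = 1511
Σ wᵢ² = 32761 + 6724 + 40000 + 23409 + 484 + 22500 + 13225 + 46656 + 38809 + 38025 = 262593
n_eff = 1511² / 262593 = 2283121 / 262593 = 8.6945235

8.7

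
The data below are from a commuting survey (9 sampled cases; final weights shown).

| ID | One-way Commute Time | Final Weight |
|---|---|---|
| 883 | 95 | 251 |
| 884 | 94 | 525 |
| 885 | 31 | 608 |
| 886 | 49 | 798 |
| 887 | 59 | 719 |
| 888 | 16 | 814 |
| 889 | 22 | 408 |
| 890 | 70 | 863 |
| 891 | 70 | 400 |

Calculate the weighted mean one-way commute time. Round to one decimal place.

Weighted sum = 95×251 + 94×525 + 31×608 + 49×798 + 59×719 + 16×814 + 22×408 + 70×863 + 70×400
  = 23845 + 49350 + 18848 + 39102 + 42421 + 13024 + 8976 + 60410 + 28000 = 283976
Sum of weights = 251 + 525 + 608 + 798 + 719 + 814 + 408 + 863 + 400 = 5386
Weighted mean = 283976 / 5386 = 52.724842

52.7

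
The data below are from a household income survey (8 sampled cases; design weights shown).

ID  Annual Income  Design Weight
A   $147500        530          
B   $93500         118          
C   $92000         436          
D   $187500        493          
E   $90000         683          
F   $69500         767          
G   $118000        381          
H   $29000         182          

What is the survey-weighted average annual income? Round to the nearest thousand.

Weighted sum = 147500×530 + 93500×118 + 92000×436 + 187500×493 + 90000×683 + 69500×767 + 118000×381 + 29000×182
  = 78175000 + 11033000 + 40112000 + 92437500 + 61470000 + 53306500 + 44958000 + 5278000 = 386770000
Sum of weights = 3590
Weighted mean = 386770000 / 3590 = 107735.38

108000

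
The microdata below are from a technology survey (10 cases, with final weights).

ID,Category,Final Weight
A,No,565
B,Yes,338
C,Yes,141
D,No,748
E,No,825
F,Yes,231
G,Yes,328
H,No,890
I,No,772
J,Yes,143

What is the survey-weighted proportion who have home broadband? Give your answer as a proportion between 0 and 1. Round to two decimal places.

Sum of weights for 'Yes' = 338 + 141 + 231 + 328 + 143 = 1181
Total weight = 565 + 338 + 141 + 748 + 825 + 231 + 328 + 890 + 772 + 143 = 4981
Weighted proportion = 1181 / 4981 = 0.23710098

0.24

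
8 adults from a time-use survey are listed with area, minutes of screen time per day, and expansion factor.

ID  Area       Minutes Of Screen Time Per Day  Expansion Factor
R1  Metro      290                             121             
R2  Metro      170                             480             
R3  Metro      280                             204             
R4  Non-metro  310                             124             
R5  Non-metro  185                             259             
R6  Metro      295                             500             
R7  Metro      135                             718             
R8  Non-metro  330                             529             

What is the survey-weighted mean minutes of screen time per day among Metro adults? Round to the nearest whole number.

Metro rows: R1, R2, R3, R6, R7
Weighted sum = 290×121 + 170×480 + 280×204 + 295×500 + 135×718
  = 35090 + 81600 + 57120 + 147500 + 96930 = 418240
Sum of weights = 121 + 480 + 204 + 500 + 718 = 2023
Weighted mean = 418240 / 2023 = 206.74246

207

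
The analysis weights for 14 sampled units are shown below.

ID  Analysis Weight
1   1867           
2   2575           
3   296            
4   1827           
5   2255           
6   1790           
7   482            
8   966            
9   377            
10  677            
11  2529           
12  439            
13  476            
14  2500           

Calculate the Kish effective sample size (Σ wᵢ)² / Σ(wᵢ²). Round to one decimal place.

9.9

Σ wᵢ = 19056
Σ wᵢ² = 36662060
n_eff = 19056² / 36662060 = 363131136 / 36662060 = 9.9048208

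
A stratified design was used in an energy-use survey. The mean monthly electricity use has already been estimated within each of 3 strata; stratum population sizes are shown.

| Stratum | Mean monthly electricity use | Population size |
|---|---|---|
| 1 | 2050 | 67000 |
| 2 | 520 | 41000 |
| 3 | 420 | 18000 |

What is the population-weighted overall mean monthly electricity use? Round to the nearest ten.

1320

Σ Nₕ·x̄ₕ = 2050×67000 + 520×41000 + 420×18000
  = 137350000 + 21320000 + 7560000 = 166230000
Σ Nₕ = 67000 + 41000 + 18000 = 126000
Overall mean = 166230000 / 126000 = 1319.2857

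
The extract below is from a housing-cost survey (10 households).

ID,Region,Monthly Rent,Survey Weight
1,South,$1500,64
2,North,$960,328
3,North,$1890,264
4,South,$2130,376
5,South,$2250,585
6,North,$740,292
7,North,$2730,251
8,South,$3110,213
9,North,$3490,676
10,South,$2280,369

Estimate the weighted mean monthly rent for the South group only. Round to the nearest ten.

2310

South rows: 1, 4, 5, 8, 10
Weighted sum = 1500×64 + 2130×376 + 2250×585 + 3110×213 + 2280×369
  = 96000 + 800880 + 1316250 + 662430 + 841320 = 3716880
Sum of weights = 64 + 376 + 585 + 213 + 369 = 1607
Weighted mean = 3716880 / 1607 = 2312.9309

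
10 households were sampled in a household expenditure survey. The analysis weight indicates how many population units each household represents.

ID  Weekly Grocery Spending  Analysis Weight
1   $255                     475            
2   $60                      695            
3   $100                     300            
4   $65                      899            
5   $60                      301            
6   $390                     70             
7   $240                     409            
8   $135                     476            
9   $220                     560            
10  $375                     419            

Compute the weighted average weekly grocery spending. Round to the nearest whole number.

161

Weighted sum = 255×475 + 60×695 + 100×300 + 65×899 + 60×301 + 390×70 + 240×409 + 135×476 + 220×560 + 375×419
  = 121125 + 41700 + 30000 + 58435 + 18060 + 27300 + 98160 + 64260 + 123200 + 157125 = 739365
Sum of weights = 475 + 695 + 300 + 899 + 301 + 70 + 409 + 476 + 560 + 419 = 4604
Weighted mean = 739365 / 4604 = 160.59188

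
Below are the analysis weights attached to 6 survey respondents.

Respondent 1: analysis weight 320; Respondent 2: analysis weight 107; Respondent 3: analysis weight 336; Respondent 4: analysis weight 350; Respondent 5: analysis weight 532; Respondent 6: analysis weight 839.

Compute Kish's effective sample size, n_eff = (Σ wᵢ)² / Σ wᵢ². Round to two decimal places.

Σ wᵢ = 2484
Σ wᵢ² = 102400 + 11449 + 112896 + 122500 + 283024 + 703921 = 1336190
n_eff = 2484² / 1336190 = 6170256 / 1336190 = 4.6177984

4.62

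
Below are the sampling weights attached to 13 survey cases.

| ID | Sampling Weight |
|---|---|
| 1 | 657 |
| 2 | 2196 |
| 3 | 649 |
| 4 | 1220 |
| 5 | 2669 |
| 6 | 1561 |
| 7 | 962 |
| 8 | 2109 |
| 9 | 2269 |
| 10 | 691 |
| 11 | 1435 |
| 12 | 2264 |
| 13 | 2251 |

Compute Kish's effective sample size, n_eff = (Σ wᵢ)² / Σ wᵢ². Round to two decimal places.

10.96

Σ wᵢ = 20933
Σ wᵢ² = 39975037
n_eff = 20933² / 39975037 = 438190489 / 39975037 = 10.961603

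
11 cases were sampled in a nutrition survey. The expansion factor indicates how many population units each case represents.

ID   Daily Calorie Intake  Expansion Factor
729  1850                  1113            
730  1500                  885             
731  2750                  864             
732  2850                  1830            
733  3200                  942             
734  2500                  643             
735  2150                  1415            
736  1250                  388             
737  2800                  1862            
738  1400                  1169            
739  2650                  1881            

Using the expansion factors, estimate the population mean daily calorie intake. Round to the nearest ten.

2380

Weighted sum = 1850×1113 + 1500×885 + 2750×864 + 2850×1830 + 3200×942 + 2500×643 + 2150×1415 + 1250×388 + 2800×1862 + 1400×1169 + 2650×1881
  = 30962050
Sum of weights = 1113 + 885 + 864 + 1830 + 942 + 643 + 1415 + 388 + 1862 + 1169 + 1881 = 12992
Weighted mean = 30962050 / 12992 = 2383.1627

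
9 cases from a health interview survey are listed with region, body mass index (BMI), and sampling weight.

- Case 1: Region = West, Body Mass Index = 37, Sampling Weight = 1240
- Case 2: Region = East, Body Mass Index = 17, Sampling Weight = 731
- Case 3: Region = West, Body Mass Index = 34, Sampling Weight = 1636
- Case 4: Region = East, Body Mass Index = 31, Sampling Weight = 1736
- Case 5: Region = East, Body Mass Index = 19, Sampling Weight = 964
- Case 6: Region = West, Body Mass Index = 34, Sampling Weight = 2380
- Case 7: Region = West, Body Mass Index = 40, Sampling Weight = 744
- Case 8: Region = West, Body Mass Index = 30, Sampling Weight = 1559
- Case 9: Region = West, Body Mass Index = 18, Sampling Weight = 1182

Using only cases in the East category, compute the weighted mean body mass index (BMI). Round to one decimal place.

East rows: 2, 4, 5
Weighted sum = 17×731 + 31×1736 + 19×964
  = 12427 + 53816 + 18316 = 84559
Sum of weights = 3431
Weighted mean = 84559 / 3431 = 24.645584

24.6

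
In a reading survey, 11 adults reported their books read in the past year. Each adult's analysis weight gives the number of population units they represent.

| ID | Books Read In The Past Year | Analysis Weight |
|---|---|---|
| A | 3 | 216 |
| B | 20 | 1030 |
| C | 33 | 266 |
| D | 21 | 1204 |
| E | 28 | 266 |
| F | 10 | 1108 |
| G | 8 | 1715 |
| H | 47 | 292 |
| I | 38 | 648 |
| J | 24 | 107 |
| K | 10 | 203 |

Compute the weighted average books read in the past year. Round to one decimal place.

Weighted sum = 3×216 + 20×1030 + 33×266 + 21×1204 + 28×266 + 10×1108 + 8×1715 + 47×292 + 38×648 + 24×107 + 10×203
  = 648 + 20600 + 8778 + 25284 + 7448 + 11080 + 13720 + 13724 + 24624 + 2568 + 2030 = 130504
Sum of weights = 216 + 1030 + 266 + 1204 + 266 + 1108 + 1715 + 292 + 648 + 107 + 203 = 7055
Weighted mean = 130504 / 7055 = 18.498086

18.5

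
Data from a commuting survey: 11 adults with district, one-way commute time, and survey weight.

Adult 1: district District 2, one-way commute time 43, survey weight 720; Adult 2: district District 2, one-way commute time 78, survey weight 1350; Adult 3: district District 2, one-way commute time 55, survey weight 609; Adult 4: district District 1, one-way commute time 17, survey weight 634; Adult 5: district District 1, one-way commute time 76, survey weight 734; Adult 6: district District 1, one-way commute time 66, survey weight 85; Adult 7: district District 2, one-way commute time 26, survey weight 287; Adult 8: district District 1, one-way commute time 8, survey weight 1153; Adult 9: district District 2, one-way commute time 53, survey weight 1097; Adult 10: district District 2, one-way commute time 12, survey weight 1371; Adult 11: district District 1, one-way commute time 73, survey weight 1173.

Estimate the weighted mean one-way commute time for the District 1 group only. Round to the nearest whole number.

44

District 1 rows: 4, 5, 6, 8, 11
Weighted sum = 17×634 + 76×734 + 66×85 + 8×1153 + 73×1173
  = 10778 + 55784 + 5610 + 9224 + 85629 = 167025
Sum of weights = 634 + 734 + 85 + 1153 + 1173 = 3779
Weighted mean = 167025 / 3779 = 44.198201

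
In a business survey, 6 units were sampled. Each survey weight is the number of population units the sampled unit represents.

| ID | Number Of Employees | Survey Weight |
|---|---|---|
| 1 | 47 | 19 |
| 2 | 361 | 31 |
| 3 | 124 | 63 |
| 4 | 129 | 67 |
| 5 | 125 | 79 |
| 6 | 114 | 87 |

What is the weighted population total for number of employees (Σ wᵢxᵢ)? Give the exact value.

Weighted total = 48332

48332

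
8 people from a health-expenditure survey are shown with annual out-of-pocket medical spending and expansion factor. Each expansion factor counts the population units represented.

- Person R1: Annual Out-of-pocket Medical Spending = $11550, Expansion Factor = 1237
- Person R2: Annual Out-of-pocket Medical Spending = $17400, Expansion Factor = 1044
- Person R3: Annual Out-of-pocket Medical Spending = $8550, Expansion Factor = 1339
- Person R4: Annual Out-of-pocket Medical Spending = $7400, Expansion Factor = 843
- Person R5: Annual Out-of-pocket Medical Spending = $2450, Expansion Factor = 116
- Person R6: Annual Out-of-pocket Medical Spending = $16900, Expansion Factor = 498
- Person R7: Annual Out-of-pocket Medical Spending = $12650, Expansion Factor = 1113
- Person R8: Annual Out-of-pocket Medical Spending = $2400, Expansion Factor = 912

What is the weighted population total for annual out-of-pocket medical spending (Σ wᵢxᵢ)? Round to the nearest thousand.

Weighted total = 11550×1237 + 17400×1044 + 8550×1339 + 7400×843 + 2450×116 + 16900×498 + 12650×1113 + 2400×912
  = 14287350 + 18165600 + 11448450 + 6238200 + 284200 + 8416200 + 14079450 + 2188800 = 75108250

75108000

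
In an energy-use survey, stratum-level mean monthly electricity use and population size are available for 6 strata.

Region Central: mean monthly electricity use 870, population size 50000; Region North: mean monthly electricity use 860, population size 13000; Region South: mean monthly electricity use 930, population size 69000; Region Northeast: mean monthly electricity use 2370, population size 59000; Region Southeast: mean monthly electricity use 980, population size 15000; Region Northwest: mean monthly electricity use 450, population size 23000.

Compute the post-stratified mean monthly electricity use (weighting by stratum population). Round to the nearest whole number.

Σ Nₕ·x̄ₕ = 870×50000 + 860×13000 + 930×69000 + 2370×59000 + 980×15000 + 450×23000
  = 283730000
Σ Nₕ = 50000 + 13000 + 69000 + 59000 + 15000 + 23000 = 229000
Overall mean = 283730000 / 229000 = 1238.9956

1239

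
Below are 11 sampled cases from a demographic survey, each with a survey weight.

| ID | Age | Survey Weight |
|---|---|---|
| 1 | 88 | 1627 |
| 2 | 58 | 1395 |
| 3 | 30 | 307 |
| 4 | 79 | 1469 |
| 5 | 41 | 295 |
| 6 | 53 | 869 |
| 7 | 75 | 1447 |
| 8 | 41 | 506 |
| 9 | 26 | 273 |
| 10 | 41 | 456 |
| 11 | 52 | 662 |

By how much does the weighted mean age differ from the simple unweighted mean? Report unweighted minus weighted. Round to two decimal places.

-11.06

Unweighted sum = 88 + 58 + 30 + 79 + 41 + 53 + 75 + 41 + 26 + 41 + 52 = 584
Unweighted mean = 584 / 11 = 53.090909
Weighted sum = 88×1627 + 58×1395 + 30×307 + 79×1469 + 41×295 + 53×869 + 75×1447 + 41×506 + 26×273 + 41×456 + 52×662
  = 143176 + 80910 + 9210 + 116051 + 12095 + 46057 + 108525 + 20746 + 7098 + 18696 + 34424 = 596988
Sum of weights = 1627 + 1395 + 307 + 1469 + 295 + 869 + 1447 + 506 + 273 + 456 + 662 = 9306
Weighted mean = 596988 / 9306 = 64.15087
Difference (unweighted minus weighted) = -11.059961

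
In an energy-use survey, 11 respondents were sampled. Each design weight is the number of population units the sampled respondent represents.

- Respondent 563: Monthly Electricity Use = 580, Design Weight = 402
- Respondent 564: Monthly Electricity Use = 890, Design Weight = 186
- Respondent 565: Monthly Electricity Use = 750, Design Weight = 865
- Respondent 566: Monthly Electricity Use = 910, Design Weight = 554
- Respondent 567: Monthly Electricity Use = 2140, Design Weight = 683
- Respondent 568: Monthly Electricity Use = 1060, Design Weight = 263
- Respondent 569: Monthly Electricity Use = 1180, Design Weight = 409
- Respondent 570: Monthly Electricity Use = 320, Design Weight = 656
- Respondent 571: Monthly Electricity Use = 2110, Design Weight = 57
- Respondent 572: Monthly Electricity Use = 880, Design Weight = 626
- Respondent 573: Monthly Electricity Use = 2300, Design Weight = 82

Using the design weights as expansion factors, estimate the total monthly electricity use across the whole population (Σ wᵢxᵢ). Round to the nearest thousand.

4844000

Weighted total = 580×402 + 890×186 + 750×865 + 910×554 + 2140×683 + 1060×263 + 1180×409 + 320×656 + 2110×57 + 880×626 + 2300×82
  = 233160 + 165540 + 648750 + 504140 + 1461620 + 278780 + 482620 + 209920 + 120270 + 550880 + 188600 = 4844280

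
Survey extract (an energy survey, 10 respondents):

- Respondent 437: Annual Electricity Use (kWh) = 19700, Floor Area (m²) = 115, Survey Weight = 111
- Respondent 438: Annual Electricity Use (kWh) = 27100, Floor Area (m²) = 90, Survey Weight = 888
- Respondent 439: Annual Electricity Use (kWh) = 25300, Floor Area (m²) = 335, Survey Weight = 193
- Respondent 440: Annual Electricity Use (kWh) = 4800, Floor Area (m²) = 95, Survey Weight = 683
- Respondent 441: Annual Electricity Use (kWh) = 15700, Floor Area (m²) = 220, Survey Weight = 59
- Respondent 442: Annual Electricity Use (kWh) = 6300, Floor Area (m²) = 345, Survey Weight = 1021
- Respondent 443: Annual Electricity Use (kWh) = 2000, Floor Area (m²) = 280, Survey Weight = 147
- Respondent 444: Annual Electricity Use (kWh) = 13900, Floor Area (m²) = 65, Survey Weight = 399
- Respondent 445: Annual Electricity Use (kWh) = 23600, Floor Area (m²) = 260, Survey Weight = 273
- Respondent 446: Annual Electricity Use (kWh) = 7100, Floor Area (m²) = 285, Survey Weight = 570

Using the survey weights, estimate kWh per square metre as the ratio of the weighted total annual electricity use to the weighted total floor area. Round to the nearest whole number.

65

Σ wᵢ·y = 19700×111 + 27100×888 + 25300×193 + 4800×683 + 15700×59 + 6300×1021 + 2000×147 + 13900×399 + 23600×273 + 7100×570
  = 2186700 + 24064800 + 4882900 + 3278400 + 926300 + 6432300 + 294000 + 5546100 + 6442800 + 4047000 = 58101300
Σ wᵢ·x = 115×111 + 90×888 + 335×193 + 95×683 + 220×59 + 345×1021 + 280×147 + 65×399 + 260×273 + 285×570
  = 12765 + 79920 + 64655 + 64885 + 12980 + 352245 + 41160 + 25935 + 70980 + 162450 = 887975
Ratio = 58101300 / 887975 = 65.431234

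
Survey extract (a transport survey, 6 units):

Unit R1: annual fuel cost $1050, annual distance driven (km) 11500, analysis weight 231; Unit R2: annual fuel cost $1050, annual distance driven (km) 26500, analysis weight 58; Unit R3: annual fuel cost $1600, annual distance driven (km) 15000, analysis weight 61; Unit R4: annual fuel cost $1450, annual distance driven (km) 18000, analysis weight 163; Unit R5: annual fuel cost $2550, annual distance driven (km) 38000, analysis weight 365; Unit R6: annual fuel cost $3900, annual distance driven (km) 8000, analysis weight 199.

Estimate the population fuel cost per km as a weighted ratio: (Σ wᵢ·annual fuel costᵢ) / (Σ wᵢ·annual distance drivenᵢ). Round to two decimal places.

0.10

Σ wᵢ·y = 1050×231 + 1050×58 + 1600×61 + 1450×163 + 2550×365 + 3900×199
  = 242550 + 60900 + 97600 + 236350 + 930750 + 776100 = 2344250
Σ wᵢ·x = 11500×231 + 26500×58 + 15000×61 + 18000×163 + 38000×365 + 8000×199
  = 23504500
Ratio = 2344250 / 23504500 = 0.099736221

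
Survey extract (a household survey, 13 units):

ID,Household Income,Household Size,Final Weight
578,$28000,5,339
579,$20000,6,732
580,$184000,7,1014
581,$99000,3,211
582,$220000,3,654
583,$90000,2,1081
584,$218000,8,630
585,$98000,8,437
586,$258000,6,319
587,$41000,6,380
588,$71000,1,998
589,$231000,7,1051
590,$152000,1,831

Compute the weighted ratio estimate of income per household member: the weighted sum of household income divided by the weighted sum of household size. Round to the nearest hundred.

Σ wᵢ·y = 1190766000
Σ wᵢ·x = 39858
Ratio = 1190766000 / 39858 = 29875.207

29900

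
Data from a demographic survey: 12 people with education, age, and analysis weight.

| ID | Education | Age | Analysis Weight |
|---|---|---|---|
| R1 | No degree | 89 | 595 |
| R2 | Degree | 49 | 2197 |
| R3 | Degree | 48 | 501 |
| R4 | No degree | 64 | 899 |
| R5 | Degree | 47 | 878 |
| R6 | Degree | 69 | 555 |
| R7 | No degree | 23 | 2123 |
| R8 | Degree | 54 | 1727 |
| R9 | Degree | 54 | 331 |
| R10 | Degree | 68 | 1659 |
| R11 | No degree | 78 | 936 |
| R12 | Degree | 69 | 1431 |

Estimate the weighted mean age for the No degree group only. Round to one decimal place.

51.0

No degree rows: R1, R4, R7, R11
Weighted sum = 89×595 + 64×899 + 23×2123 + 78×936
  = 52955 + 57536 + 48829 + 73008 = 232328
Sum of weights = 4553
Weighted mean = 232328 / 4553 = 51.027454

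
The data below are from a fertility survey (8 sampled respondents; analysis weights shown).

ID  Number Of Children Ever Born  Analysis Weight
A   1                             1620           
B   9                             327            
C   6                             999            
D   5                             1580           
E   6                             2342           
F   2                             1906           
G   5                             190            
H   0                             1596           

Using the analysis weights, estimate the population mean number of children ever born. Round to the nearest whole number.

Weighted sum = 1×1620 + 9×327 + 6×999 + 5×1580 + 6×2342 + 2×1906 + 5×190 + 0×1596
  = 1620 + 2943 + 5994 + 7900 + 14052 + 3812 + 950 + 0 = 37271
Sum of weights = 1620 + 327 + 999 + 1580 + 2342 + 1906 + 190 + 1596 = 10560
Weighted mean = 37271 / 10560 = 3.5294508

4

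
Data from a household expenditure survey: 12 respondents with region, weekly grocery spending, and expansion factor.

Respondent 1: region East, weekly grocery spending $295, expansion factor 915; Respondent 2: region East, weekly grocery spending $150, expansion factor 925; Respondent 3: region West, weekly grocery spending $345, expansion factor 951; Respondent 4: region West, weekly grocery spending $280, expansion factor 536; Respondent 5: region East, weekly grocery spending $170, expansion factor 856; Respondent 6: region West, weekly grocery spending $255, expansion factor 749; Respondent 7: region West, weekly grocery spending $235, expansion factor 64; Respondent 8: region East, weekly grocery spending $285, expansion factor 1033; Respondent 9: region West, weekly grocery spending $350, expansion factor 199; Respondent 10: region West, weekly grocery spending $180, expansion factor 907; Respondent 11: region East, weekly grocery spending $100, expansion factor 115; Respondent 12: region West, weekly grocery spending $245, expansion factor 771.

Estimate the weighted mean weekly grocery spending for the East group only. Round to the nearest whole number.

East rows: 1, 2, 5, 8, 11
Weighted sum = 295×915 + 150×925 + 170×856 + 285×1033 + 100×115
  = 269925 + 138750 + 145520 + 294405 + 11500 = 860100
Sum of weights = 915 + 925 + 856 + 1033 + 115 = 3844
Weighted mean = 860100 / 3844 = 223.7513

224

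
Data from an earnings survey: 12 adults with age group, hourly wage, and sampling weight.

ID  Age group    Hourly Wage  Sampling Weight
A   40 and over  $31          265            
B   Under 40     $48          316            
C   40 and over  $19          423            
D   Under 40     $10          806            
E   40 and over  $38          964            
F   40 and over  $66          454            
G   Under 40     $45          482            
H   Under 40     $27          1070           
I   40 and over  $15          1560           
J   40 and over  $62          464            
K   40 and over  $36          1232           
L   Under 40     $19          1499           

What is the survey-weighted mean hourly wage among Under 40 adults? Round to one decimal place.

24.5

Under 40 rows: B, D, G, H, L
Weighted sum = 48×316 + 10×806 + 45×482 + 27×1070 + 19×1499
  = 15168 + 8060 + 21690 + 28890 + 28481 = 102289
Sum of weights = 4173
Weighted mean = 102289 / 4173 = 24.512102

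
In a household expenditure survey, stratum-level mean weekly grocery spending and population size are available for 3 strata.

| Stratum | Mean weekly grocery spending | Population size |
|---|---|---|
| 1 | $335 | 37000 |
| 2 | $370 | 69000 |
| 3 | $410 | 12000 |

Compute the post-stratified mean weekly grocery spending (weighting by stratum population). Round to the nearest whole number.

363

Σ Nₕ·x̄ₕ = 335×37000 + 370×69000 + 410×12000
  = 42845000
Σ Nₕ = 37000 + 69000 + 12000 = 118000
Overall mean = 42845000 / 118000 = 363.09322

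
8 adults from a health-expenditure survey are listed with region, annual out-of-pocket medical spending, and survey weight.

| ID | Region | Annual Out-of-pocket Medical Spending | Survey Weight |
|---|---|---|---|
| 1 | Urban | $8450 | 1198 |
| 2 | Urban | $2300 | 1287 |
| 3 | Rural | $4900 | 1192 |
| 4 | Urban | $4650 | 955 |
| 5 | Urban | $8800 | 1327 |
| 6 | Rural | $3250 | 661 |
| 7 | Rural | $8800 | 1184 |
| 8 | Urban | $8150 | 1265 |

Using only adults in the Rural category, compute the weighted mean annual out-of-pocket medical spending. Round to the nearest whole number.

Rural rows: 3, 6, 7
Weighted sum = 4900×1192 + 3250×661 + 8800×1184
  = 18408250
Sum of weights = 1192 + 661 + 1184 = 3037
Weighted mean = 18408250 / 3037 = 6061.327

6061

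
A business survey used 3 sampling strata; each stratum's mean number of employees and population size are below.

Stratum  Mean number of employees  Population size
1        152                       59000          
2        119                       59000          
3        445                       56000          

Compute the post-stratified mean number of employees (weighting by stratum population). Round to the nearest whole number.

Σ Nₕ·x̄ₕ = 152×59000 + 119×59000 + 445×56000
  = 40909000
Σ Nₕ = 174000
Overall mean = 40909000 / 174000 = 235.1092

235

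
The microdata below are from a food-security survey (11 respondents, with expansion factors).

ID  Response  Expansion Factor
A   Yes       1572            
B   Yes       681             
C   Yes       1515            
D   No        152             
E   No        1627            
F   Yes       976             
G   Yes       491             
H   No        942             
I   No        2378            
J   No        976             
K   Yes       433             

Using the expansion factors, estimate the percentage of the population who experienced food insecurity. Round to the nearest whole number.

Sum of weights for 'Yes' = 1572 + 681 + 1515 + 976 + 491 + 433 = 5668
Total weight = 1572 + 681 + 1515 + 152 + 1627 + 976 + 491 + 942 + 2378 + 976 + 433 = 11743
Weighted proportion = 5668 / 11743 = 0.48267053 → 48.267053%

48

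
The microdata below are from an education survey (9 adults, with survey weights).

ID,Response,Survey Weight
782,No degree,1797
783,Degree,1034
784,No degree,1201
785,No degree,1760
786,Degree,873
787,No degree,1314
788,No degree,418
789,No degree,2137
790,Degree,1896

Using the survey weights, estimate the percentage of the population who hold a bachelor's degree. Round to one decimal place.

Sum of weights for 'Degree' = 1034 + 873 + 1896 = 3803
Total weight = 1797 + 1034 + 1201 + 1760 + 873 + 1314 + 418 + 2137 + 1896 = 12430
Weighted proportion = 3803 / 12430 = 0.30595334 → 30.595334%

30.6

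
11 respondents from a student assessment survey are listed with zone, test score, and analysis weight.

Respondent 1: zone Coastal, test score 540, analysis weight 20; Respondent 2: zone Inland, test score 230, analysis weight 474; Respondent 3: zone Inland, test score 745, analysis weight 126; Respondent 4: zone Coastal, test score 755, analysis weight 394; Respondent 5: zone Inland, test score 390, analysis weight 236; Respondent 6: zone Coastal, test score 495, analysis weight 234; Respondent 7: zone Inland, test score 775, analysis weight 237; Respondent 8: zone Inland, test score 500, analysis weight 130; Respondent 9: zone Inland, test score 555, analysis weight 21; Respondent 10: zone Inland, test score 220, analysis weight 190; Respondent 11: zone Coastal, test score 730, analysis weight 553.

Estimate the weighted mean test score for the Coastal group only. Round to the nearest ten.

Coastal rows: 1, 4, 6, 11
Weighted sum = 540×20 + 755×394 + 495×234 + 730×553
  = 827790
Sum of weights = 20 + 394 + 234 + 553 = 1201
Weighted mean = 827790 / 1201 = 689.25062

690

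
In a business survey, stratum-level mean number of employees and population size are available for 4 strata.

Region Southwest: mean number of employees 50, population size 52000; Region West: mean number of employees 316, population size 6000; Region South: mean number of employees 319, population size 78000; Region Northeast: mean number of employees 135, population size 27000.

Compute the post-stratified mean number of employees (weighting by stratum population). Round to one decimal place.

202.6

Σ Nₕ·x̄ₕ = 33023000
Σ Nₕ = 163000
Overall mean = 33023000 / 163000 = 202.59509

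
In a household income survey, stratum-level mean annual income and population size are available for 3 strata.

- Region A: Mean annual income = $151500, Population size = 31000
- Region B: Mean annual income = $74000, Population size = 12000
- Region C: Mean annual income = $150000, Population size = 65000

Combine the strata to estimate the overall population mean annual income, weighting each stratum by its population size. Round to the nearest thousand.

142000

Σ Nₕ·x̄ₕ = 151500×31000 + 74000×12000 + 150000×65000
  = 4696500000 + 888000000 + 9750000000 = 15334500000
Σ Nₕ = 31000 + 12000 + 65000 = 108000
Overall mean = 15334500000 / 108000 = 141986.11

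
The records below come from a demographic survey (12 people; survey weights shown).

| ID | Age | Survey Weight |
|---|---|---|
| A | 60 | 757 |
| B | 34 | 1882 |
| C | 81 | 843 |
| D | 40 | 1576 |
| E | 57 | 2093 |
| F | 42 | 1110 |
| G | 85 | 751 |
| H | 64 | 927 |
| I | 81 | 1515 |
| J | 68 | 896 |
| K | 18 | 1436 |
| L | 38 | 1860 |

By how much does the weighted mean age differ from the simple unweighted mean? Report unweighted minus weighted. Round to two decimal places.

Unweighted sum = 60 + 34 + 81 + 40 + 57 + 42 + 85 + 64 + 81 + 68 + 18 + 38 = 668
Unweighted mean = 668 / 12 = 55.666667
Weighted sum = 809986
Sum of weights = 757 + 1882 + 843 + 1576 + 2093 + 1110 + 751 + 927 + 1515 + 896 + 1436 + 1860 = 15646
Weighted mean = 809986 / 15646 = 51.769526
Difference (unweighted minus weighted) = 3.8971409

3.90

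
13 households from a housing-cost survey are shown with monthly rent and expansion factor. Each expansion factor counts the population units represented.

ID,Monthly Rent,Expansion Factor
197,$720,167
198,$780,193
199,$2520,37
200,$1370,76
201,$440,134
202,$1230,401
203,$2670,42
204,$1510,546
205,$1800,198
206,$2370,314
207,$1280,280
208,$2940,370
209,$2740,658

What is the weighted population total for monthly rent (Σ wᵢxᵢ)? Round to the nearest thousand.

6307000

Weighted total = 6306630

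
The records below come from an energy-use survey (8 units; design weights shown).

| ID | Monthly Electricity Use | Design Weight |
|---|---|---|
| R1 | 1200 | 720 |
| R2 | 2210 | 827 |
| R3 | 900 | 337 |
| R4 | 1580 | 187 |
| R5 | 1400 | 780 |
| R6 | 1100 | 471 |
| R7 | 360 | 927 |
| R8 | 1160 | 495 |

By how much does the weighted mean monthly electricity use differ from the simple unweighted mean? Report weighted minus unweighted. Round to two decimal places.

-14.37

Unweighted sum = 1200 + 2210 + 900 + 1580 + 1400 + 1100 + 360 + 1160 = 9910
Unweighted mean = 9910 / 8 = 1238.75
Weighted sum = 1200×720 + 2210×827 + 900×337 + 1580×187 + 1400×780 + 1100×471 + 360×927 + 1160×495
  = 864000 + 1827670 + 303300 + 295460 + 1092000 + 518100 + 333720 + 574200 = 5808450
Sum of weights = 720 + 827 + 337 + 187 + 780 + 471 + 927 + 495 = 4744
Weighted mean = 5808450 / 4744 = 1224.3782
Difference (weighted minus unweighted) = -14.371838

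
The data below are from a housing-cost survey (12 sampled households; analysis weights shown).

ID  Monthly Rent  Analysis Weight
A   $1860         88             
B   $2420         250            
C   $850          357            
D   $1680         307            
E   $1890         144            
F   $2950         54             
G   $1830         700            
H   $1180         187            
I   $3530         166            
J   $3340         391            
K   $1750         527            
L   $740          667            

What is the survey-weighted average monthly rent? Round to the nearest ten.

1780

Weighted sum = 1860×88 + 2420×250 + 850×357 + 1680×307 + 1890×144 + 2950×54 + 1830×700 + 1180×187 + 3530×166 + 3340×391 + 1750×527 + 740×667
  = 163680 + 605000 + 303450 + 515760 + 272160 + 159300 + 1281000 + 220660 + 585980 + 1305940 + 922250 + 493580 = 6828760
Sum of weights = 88 + 250 + 357 + 307 + 144 + 54 + 700 + 187 + 166 + 391 + 527 + 667 = 3838
Weighted mean = 6828760 / 3838 = 1779.2496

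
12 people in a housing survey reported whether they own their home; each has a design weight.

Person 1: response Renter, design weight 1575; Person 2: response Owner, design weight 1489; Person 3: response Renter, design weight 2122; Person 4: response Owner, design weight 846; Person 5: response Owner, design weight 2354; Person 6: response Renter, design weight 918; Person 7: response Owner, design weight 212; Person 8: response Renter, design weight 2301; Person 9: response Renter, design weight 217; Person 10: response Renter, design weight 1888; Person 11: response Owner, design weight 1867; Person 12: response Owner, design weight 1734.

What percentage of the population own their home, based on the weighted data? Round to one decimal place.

Sum of weights for 'Owner' = 1489 + 846 + 2354 + 212 + 1867 + 1734 = 8502
Total weight = 1575 + 1489 + 2122 + 846 + 2354 + 918 + 212 + 2301 + 217 + 1888 + 1867 + 1734 = 17523
Weighted proportion = 8502 / 17523 = 0.48519089 → 48.519089%

48.5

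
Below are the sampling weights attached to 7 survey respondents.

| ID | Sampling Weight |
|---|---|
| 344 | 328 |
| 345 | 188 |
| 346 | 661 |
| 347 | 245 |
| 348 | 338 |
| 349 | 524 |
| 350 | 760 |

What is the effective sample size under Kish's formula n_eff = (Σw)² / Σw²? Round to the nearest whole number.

6

Σ wᵢ = 328 + 188 + 661 + 245 + 338 + 524 + 760 = 3044
Σ wᵢ² = 107584 + 35344 + 436921 + 60025 + 114244 + 274576 + 577600 = 1606294
n_eff = 3044² / 1606294 = 9265936 / 1606294 = 5.7685181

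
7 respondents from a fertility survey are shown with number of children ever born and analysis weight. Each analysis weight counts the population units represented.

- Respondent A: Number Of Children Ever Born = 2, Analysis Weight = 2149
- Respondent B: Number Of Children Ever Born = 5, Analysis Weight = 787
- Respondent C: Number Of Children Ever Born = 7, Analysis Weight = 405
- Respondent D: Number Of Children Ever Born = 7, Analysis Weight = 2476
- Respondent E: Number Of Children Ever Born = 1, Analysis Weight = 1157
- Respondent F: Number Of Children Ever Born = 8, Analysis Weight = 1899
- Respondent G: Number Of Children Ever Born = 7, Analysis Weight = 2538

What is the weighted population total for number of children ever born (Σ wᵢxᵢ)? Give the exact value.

Weighted total = 2×2149 + 5×787 + 7×405 + 7×2476 + 1×1157 + 8×1899 + 7×2538
  = 4298 + 3935 + 2835 + 17332 + 1157 + 15192 + 17766 = 62515

62515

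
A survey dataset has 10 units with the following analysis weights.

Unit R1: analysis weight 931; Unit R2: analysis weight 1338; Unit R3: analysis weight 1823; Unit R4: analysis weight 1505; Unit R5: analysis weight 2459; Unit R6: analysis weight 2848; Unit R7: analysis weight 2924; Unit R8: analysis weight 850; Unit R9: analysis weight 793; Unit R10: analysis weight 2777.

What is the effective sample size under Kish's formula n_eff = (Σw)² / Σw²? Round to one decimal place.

8.3

Σ wᵢ = 931 + 1338 + 1823 + 1505 + 2459 + 2848 + 2924 + 850 + 793 + 2777 = 18248
Σ wᵢ² = 866761 + 1790244 + 3323329 + 2265025 + 6046681 + 8111104 + 8549776 + 722500 + 628849 + 7711729 = 40015998
n_eff = 18248² / 40015998 = 332989504 / 40015998 = 8.3214095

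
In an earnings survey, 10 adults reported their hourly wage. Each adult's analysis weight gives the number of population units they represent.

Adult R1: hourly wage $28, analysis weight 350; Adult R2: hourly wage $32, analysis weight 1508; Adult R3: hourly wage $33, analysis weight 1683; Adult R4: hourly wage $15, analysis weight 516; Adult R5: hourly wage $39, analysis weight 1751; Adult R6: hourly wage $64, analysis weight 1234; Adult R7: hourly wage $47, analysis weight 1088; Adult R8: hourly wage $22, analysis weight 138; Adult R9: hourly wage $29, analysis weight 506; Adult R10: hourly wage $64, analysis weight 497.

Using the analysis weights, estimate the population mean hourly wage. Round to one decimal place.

Weighted sum = 28×350 + 32×1508 + 33×1683 + 15×516 + 39×1751 + 64×1234 + 47×1088 + 22×138 + 29×506 + 64×497
  = 9800 + 48256 + 55539 + 7740 + 68289 + 78976 + 51136 + 3036 + 14674 + 31808 = 369254
Sum of weights = 350 + 1508 + 1683 + 516 + 1751 + 1234 + 1088 + 138 + 506 + 497 = 9271
Weighted mean = 369254 / 9271 = 39.828929

39.8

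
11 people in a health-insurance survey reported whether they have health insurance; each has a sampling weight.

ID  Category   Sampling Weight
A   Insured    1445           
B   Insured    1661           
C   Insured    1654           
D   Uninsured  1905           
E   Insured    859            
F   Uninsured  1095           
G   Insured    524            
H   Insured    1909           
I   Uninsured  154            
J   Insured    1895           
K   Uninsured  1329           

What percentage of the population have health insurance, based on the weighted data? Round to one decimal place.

68.9

Sum of weights for 'Insured' = 1445 + 1661 + 1654 + 859 + 524 + 1909 + 1895 = 9947
Total weight = 1445 + 1661 + 1654 + 1905 + 859 + 1095 + 524 + 1909 + 154 + 1895 + 1329 = 14430
Weighted proportion = 9947 / 14430 = 0.68932779 → 68.932779%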